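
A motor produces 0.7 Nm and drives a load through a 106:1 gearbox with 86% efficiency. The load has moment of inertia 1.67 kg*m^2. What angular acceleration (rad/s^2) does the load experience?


tau_out = tau_motor * N * eta
= 0.7 * 106 * 0.86 = 63.812 Nm
alpha = tau_out / I = 63.812 / 1.67
= 38.2108 rad/s^2


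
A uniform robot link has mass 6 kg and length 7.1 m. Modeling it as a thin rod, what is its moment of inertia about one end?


I = (1/3) * m * L^2
= (1/3) * 6 * 7.1^2
= 0.333333 * 6 * 50.41
= 100.82 kg*m^2


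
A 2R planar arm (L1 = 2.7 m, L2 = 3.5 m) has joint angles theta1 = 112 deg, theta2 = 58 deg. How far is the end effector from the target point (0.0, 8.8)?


End effector via forward kinematics:
x = L1*cos(t1) + L2*cos(t1+t2) = -4.4583
y = L1*sin(t1) + L2*sin(t1+t2) = 3.1112
Distance to target:
d = sqrt((0.0 - -4.4583)^2 + (8.8 - 3.1112)^2)
= sqrt(19.8761 + 32.3628)
= 7.2277 m


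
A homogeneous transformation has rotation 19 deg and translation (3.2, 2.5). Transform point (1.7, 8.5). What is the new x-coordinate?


x' = cos(theta)*px - sin(theta)*py + tx
= 0.9455*1.7 - 0.3256*8.5 + 3.2
= 2.0401


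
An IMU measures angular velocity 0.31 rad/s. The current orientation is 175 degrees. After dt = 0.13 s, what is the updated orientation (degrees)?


delta_theta = w * dt = 0.31 * 0.13 = 0.0403 rad
= 2.309 deg
theta_new = 175 + 2.309 = 177.309 deg


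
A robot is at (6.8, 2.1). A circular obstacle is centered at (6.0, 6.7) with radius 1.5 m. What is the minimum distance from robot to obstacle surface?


center_dist = sqrt((6.8-6.0)^2 + (2.1-6.7)^2)
= sqrt(0.64 + 21.16)
= 4.669
min_dist = center_dist - radius = 4.669 - 1.5 = 3.169 m


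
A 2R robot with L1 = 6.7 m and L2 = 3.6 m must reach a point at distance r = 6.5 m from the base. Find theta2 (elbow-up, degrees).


cos(theta2) = (r^2 - L1^2 - L2^2) / (2*L1*L2)
cos(theta2) = (42.25 - 44.89 - 12.96) / 48.24
cos(theta2) = -0.323383
theta2 = 108.8676 degrees


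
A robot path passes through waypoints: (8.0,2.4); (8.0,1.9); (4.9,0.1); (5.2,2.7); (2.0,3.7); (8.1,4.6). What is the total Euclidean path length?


Segment lengths:
  seg1 = sqrt((0.0)^2 + (-0.5)^2) = 0.5
  seg2 = sqrt((-3.1)^2 + (-1.8)^2) = 3.5847
  seg3 = sqrt((0.3)^2 + (2.6)^2) = 2.6173
  seg4 = sqrt((-3.2)^2 + (1.0)^2) = 3.3526
  seg5 = sqrt((6.1)^2 + (0.9)^2) = 6.166
Total = 16.2206


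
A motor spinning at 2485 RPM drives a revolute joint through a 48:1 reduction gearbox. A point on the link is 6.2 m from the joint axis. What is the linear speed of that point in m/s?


omega_motor = 2485 * 2*pi/60 = 260.2286 rad/s
omega_joint = omega_motor / 48 = 5.4214 rad/s
v = omega_joint * r = 5.4214 * 6.2
= 33.6129 m/s


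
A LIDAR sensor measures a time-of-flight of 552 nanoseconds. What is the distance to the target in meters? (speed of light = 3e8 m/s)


tof = 552 ns = 5.52e-07 s
dist = c * tof / 2
= 3e8 * 5.52e-07 / 2
= 82.8 m


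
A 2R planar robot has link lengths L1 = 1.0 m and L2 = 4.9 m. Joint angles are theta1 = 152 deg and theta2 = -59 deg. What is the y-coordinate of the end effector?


Convert angles to radians: theta1 = 2.6529, theta2 = -1.0297
y = L1*sin(theta1) + L2*sin(theta1+theta2)
y = 0.4695 + 4.8933
y = 5.3628


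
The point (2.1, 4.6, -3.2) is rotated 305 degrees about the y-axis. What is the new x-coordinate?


Rotation about y-axis: x' = x*cos(theta) + z*sin(theta)
= 2.1 * 0.5736 + -3.2 * -0.8192
= 3.8258


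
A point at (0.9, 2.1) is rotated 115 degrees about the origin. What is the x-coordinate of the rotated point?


x' = x*cos(theta) - y*sin(theta)
cos(115 deg) = -0.4226, sin(115 deg) = 0.9063
x' = 0.9 * -0.4226 - 2.1 * 0.9063
= -0.3804 - 1.9032
= -2.2836


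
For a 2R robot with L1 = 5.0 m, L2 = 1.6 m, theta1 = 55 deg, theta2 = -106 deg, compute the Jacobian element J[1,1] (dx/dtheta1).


J[1,1] = -L1*sin(t1) - L2*sin(t1+t2)
= -5.0*sin(55) - 1.6*sin(-51)
= -2.8523


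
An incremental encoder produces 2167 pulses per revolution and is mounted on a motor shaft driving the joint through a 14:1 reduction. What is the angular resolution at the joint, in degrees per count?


counts per rev = 2167
effective counts at joint = 2167 * 14 = 30338
resolution = 360 / 30338
= 0.0119 deg/count


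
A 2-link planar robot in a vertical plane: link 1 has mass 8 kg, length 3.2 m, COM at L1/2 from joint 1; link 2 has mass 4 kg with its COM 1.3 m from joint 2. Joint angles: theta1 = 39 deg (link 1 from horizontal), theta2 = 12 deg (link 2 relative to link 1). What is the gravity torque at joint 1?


Horizontal distance from joint 1 to link-1 COM:
  x_c1 = (L1/2)*cos(t1) = 1.6 * 0.7771 = 1.2434 m
Horizontal distance from joint 1 to link-2 COM:
  x_c2 = L1*cos(t1) + Lc2*cos(t1+t2)
       = 3.2*0.7771 + 1.3*0.6293 = 3.305 m
tau1 = m1*g*x_c1 + m2*g*x_c2
     = 8*9.81*1.2434 + 4*9.81*3.305
     = 97.5847 + 129.6876
     = 227.2722 Nm


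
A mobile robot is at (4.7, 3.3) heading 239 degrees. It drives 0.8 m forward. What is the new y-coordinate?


y_new = y0 + d*sin(theta)
= 3.3 + 0.8*sin(239)
= 3.3 + -0.6857
= 2.6143


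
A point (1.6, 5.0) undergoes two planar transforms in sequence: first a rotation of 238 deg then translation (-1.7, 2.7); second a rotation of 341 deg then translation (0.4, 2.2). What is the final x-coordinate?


After transform 1:
x1 = cos(238)*1.6 - sin(238)*5.0 + -1.7 = 1.6924
y1 = sin(238)*1.6 + cos(238)*5.0 + 2.7 = -1.3065
After transform 2:
x2 = cos(341)*1.6924 - sin(341)*-1.3065 + 0.4
= 1.5748


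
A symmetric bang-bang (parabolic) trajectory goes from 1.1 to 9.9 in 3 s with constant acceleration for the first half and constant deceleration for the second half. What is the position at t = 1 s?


Symmetric rest-to-rest: each phase covers (pf-p0)/2 in time T/2. 0.5*a*(T/2)^2 = (pf-p0)/2 => a = 4*(pf-p0)/T^2
a = 4*(9.9-1.1)/3^2 = 3.9111
t = 1 is in the acceleration phase (t <= T/2).
p = p0 + 0.5*a*t^2 = 1.1 + 0.5*3.9111*1^2
= 3.0556


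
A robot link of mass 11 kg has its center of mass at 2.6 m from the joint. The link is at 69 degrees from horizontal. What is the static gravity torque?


tau = m*g*L*cos(angle)
= 11 * 9.81 * 2.6 * cos(69 deg)
= 11 * 9.81 * 2.6 * 0.3584
= 100.5459 Nm


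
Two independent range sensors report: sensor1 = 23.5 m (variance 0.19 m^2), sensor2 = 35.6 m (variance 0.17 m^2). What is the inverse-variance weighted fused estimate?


w1 = (1/var1) / (1/var1 + 1/var2)
   = 5.2632 / (5.2632 + 5.8824) = 0.4722
w2 = 1 - w1 = 0.5278
fused = w1*s1 + w2*s2 = 11.0972 + 18.7889
= 29.8861 m


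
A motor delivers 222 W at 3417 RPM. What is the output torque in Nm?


omega = 3417 * 2*pi/60 = 357.8274 rad/s
tau = P / omega = 222 / 357.8274
= 0.6204 Nm


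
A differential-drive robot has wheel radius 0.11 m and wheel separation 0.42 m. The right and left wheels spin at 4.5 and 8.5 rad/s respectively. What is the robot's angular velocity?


vR = r*wR = 0.11*4.5 = 0.495 m/s
vL = r*wL = 0.11*8.5 = 0.935 m/s
v = (vR+vL)/2 = 0.715 m/s
omega = (vR-vL)/L = -1.0476 rad/s
angular velocity = -1.0476 rad/s


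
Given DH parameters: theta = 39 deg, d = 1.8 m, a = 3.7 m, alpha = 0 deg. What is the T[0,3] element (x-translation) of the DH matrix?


T[0,3] = a * cos(theta)
= 3.7 * cos(39 deg)
= 3.7 * 0.7771
= 2.8754


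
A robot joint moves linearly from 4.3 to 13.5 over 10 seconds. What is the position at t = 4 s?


s = t/T = 4/10 = 0.4
p(t) = p0 + (pf-p0)*s
= 4.3 + (13.5 - 4.3) * 0.4
= 7.98


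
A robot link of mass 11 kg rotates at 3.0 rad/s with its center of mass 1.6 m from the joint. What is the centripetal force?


F = m * omega^2 * r
= 11 * 3.0^2 * 1.6
= 11 * 9.0 * 1.6
= 158.4 N


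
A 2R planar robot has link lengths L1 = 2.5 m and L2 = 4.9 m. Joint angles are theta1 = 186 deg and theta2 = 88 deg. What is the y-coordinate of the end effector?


Convert angles to radians: theta1 = 3.2463, theta2 = 1.5359
y = L1*sin(theta1) + L2*sin(theta1+theta2)
y = -0.2613 + -4.8881
y = -5.1494


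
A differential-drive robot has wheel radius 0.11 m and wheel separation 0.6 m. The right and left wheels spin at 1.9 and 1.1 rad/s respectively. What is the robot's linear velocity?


vR = r*wR = 0.11*1.9 = 0.209 m/s
vL = r*wL = 0.11*1.1 = 0.121 m/s
v = (vR+vL)/2 = 0.165 m/s
omega = (vR-vL)/L = 0.1467 rad/s
linear velocity = 0.165 m/s


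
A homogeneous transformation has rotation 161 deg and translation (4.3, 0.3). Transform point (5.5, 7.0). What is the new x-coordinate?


x' = cos(theta)*px - sin(theta)*py + tx
= -0.9455*5.5 - 0.3256*7.0 + 4.3
= -3.1793


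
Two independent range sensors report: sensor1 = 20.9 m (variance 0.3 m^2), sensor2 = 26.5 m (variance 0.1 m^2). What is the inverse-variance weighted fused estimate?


w1 = (1/var1) / (1/var1 + 1/var2)
   = 3.3333 / (3.3333 + 10.0) = 0.25
w2 = 1 - w1 = 0.75
fused = w1*s1 + w2*s2 = 5.225 + 19.875
= 25.1 m


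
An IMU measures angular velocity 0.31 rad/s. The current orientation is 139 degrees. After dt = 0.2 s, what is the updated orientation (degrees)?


delta_theta = w * dt = 0.31 * 0.2 = 0.062 rad
= 3.5523 deg
theta_new = 139 + 3.5523 = 142.5523 deg


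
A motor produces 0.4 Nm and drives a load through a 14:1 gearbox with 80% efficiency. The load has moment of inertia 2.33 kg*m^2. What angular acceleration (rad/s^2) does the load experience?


tau_out = tau_motor * N * eta
= 0.4 * 14 * 0.8 = 4.48 Nm
alpha = tau_out / I = 4.48 / 2.33
= 1.9227 rad/s^2


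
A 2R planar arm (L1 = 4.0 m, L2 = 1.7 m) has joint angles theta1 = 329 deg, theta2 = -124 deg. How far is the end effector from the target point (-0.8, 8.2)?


End effector via forward kinematics:
x = L1*cos(t1) + L2*cos(t1+t2) = 1.8879
y = L1*sin(t1) + L2*sin(t1+t2) = -2.7786
Distance to target:
d = sqrt((-0.8 - 1.8879)^2 + (8.2 - -2.7786)^2)
= sqrt(7.2251 + 120.5297)
= 11.3029 m


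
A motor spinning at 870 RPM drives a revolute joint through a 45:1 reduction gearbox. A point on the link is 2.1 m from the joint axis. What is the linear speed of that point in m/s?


omega_motor = 870 * 2*pi/60 = 91.1062 rad/s
omega_joint = omega_motor / 45 = 2.0246 rad/s
v = omega_joint * r = 2.0246 * 2.1
= 4.2516 m/s


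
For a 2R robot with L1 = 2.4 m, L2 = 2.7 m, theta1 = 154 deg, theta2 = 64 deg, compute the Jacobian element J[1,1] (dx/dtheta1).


J[1,1] = -L1*sin(t1) - L2*sin(t1+t2)
= -2.4*sin(154) - 2.7*sin(218)
= 0.6102


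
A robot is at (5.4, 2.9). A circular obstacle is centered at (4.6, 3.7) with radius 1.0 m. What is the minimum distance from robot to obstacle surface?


center_dist = sqrt((5.4-4.6)^2 + (2.9-3.7)^2)
= sqrt(0.64 + 0.64)
= 1.1314
min_dist = center_dist - radius = 1.1314 - 1.0 = 0.1314 m


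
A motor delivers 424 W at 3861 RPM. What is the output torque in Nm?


omega = 3861 * 2*pi/60 = 404.323 rad/s
tau = P / omega = 424 / 404.323
= 1.0487 Nm


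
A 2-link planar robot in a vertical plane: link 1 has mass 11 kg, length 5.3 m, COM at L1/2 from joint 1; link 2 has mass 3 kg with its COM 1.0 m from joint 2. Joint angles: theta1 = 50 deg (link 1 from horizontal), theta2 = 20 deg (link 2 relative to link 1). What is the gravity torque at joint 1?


Horizontal distance from joint 1 to link-1 COM:
  x_c1 = (L1/2)*cos(t1) = 2.65 * 0.6428 = 1.7034 m
Horizontal distance from joint 1 to link-2 COM:
  x_c2 = L1*cos(t1) + Lc2*cos(t1+t2)
       = 5.3*0.6428 + 1.0*0.342 = 3.7488 m
tau1 = m1*g*x_c1 + m2*g*x_c2
     = 11*9.81*1.7034 + 3*9.81*3.7488
     = 183.8125 + 110.327
     = 294.1395 Nm


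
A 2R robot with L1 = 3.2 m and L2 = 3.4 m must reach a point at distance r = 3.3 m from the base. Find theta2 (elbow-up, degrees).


cos(theta2) = (r^2 - L1^2 - L2^2) / (2*L1*L2)
cos(theta2) = (10.89 - 10.24 - 11.56) / 21.76
cos(theta2) = -0.501379
theta2 = 120.0913 degrees


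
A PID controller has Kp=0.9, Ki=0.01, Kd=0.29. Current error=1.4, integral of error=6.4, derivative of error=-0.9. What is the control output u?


u = Kp*e + Ki*int(e) + Kd*de/dt
= 0.9*1.4 + 0.01*6.4 + 0.29*(-0.9)
= 1.26 + 0.064 + -0.261
= 1.063


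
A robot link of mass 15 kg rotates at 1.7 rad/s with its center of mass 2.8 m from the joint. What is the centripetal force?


F = m * omega^2 * r
= 15 * 1.7^2 * 2.8
= 15 * 2.89 * 2.8
= 121.38 N


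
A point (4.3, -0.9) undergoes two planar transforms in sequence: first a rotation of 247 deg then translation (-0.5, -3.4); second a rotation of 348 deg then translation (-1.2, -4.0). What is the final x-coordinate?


After transform 1:
x1 = cos(247)*4.3 - sin(247)*-0.9 + -0.5 = -3.0086
y1 = sin(247)*4.3 + cos(247)*-0.9 + -3.4 = -7.0065
After transform 2:
x2 = cos(348)*-3.0086 - sin(348)*-7.0065 + -1.2
= -5.5996


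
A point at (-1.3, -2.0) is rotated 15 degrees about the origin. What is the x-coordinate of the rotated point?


x' = x*cos(theta) - y*sin(theta)
cos(15 deg) = 0.9659, sin(15 deg) = 0.2588
x' = -1.3 * 0.9659 - -2.0 * 0.2588
= -1.2557 - -0.5176
= -0.7381


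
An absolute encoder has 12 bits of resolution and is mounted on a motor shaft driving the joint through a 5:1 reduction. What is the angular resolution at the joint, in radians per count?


counts = 2^12 = 4096
effective counts at joint = 4096 * 5 = 20480
resolution = 2*pi / 20480
= 3.0680e-04 rad/count


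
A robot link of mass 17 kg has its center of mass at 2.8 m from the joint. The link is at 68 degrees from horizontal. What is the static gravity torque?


tau = m*g*L*cos(angle)
= 17 * 9.81 * 2.8 * cos(68 deg)
= 17 * 9.81 * 2.8 * 0.3746
= 174.9248 Nm


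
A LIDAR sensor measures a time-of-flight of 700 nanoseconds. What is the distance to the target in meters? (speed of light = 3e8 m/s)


tof = 700 ns = 7e-07 s
dist = c * tof / 2
= 3e8 * 7e-07 / 2
= 105.0 m


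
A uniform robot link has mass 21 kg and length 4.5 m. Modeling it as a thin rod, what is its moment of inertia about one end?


I = (1/3) * m * L^2
= (1/3) * 21 * 4.5^2
= 0.333333 * 21 * 20.25
= 141.75 kg*m^2


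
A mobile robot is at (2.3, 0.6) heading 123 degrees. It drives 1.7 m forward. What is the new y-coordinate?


y_new = y0 + d*sin(theta)
= 0.6 + 1.7*sin(123)
= 0.6 + 1.4257
= 2.0257


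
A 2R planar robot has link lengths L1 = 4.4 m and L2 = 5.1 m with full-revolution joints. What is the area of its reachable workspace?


r_max = L1 + L2 = 9.5 m
r_min = |L1 - L2| = 0.7 m
Area = pi*(r_max^2 - r_min^2)
= pi*(90.25 - 0.49)
= pi * 89.76
= 281.9894 m^2


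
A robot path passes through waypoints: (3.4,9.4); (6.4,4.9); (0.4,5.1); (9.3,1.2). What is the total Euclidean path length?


Segment lengths:
  seg1 = sqrt((3.0)^2 + (-4.5)^2) = 5.4083
  seg2 = sqrt((-6.0)^2 + (0.2)^2) = 6.0033
  seg3 = sqrt((8.9)^2 + (-3.9)^2) = 9.717
Total = 21.1287


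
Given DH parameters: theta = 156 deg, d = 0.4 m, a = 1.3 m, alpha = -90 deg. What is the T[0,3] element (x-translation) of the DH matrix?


T[0,3] = a * cos(theta)
= 1.3 * cos(156 deg)
= 1.3 * -0.9135
= -1.1876


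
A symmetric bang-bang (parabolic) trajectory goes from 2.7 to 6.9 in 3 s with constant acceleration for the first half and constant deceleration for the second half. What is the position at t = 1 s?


Symmetric rest-to-rest: each phase covers (pf-p0)/2 in time T/2. 0.5*a*(T/2)^2 = (pf-p0)/2 => a = 4*(pf-p0)/T^2
a = 4*(6.9-2.7)/3^2 = 1.8667
t = 1 is in the acceleration phase (t <= T/2).
p = p0 + 0.5*a*t^2 = 2.7 + 0.5*1.8667*1^2
= 3.6333


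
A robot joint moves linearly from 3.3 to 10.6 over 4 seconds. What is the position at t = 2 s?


s = t/T = 2/4 = 0.5
p(t) = p0 + (pf-p0)*s
= 3.3 + (10.6 - 3.3) * 0.5
= 6.95


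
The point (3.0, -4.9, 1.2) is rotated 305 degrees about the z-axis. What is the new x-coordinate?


Rotation about z-axis: x' = x*cos(theta) - y*sin(theta)
= 3.0 * 0.5736 - -4.9 * -0.8192
= -2.2931


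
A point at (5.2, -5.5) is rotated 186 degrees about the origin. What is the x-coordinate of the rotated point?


x' = x*cos(theta) - y*sin(theta)
cos(186 deg) = -0.9945, sin(186 deg) = -0.1045
x' = 5.2 * -0.9945 - -5.5 * -0.1045
= -5.1715 - 0.5749
= -5.7464


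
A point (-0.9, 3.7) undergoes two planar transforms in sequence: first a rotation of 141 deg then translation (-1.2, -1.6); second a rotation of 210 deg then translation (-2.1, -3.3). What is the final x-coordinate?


After transform 1:
x1 = cos(141)*-0.9 - sin(141)*3.7 + -1.2 = -2.8291
y1 = sin(141)*-0.9 + cos(141)*3.7 + -1.6 = -5.0418
After transform 2:
x2 = cos(210)*-2.8291 - sin(210)*-5.0418 + -2.1
= -2.1709


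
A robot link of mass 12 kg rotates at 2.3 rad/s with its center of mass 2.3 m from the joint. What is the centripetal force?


F = m * omega^2 * r
= 12 * 2.3^2 * 2.3
= 12 * 5.29 * 2.3
= 146.004 N


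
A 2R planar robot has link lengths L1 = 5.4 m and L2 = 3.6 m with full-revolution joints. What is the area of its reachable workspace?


r_max = L1 + L2 = 9.0 m
r_min = |L1 - L2| = 1.8 m
Area = pi*(r_max^2 - r_min^2)
= pi*(81.0 - 3.24)
= pi * 77.76
= 244.2902 m^2


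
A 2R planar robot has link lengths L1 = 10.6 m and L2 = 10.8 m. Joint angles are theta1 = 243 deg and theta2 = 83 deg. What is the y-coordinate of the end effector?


Convert angles to radians: theta1 = 4.2412, theta2 = 1.4486
y = L1*sin(theta1) + L2*sin(theta1+theta2)
y = -9.4447 + -6.0393
y = -15.484


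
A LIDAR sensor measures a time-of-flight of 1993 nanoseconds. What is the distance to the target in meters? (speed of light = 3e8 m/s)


tof = 1993 ns = 1.993e-06 s
dist = c * tof / 2
= 3e8 * 1.993e-06 / 2
= 298.95 m


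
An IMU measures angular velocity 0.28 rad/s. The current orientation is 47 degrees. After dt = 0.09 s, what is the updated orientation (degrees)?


delta_theta = w * dt = 0.28 * 0.09 = 0.0252 rad
= 1.4439 deg
theta_new = 47 + 1.4439 = 48.4439 deg


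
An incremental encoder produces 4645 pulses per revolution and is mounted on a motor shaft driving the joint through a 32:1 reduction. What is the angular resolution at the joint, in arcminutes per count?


counts per rev = 4645
effective counts at joint = 4645 * 32 = 148640
resolution = 360*60 / 148640
= 0.1453 arcmin/count


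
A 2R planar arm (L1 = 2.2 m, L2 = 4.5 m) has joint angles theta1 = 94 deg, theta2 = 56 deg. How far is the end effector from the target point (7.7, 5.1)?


End effector via forward kinematics:
x = L1*cos(t1) + L2*cos(t1+t2) = -4.0506
y = L1*sin(t1) + L2*sin(t1+t2) = 4.4446
Distance to target:
d = sqrt((7.7 - -4.0506)^2 + (5.1 - 4.4446)^2)
= sqrt(138.0761 + 0.4295)
= 11.7688 m


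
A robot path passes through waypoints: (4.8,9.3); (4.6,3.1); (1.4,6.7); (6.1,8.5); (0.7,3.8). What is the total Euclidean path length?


Segment lengths:
  seg1 = sqrt((-0.2)^2 + (-6.2)^2) = 6.2032
  seg2 = sqrt((-3.2)^2 + (3.6)^2) = 4.8166
  seg3 = sqrt((4.7)^2 + (1.8)^2) = 5.0329
  seg4 = sqrt((-5.4)^2 + (-4.7)^2) = 7.1589
Total = 23.2117


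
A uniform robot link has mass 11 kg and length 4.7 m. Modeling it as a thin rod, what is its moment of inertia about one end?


I = (1/3) * m * L^2
= (1/3) * 11 * 4.7^2
= 0.333333 * 11 * 22.09
= 80.9967 kg*m^2


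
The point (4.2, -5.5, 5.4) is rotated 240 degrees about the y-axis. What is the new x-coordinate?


Rotation about y-axis: x' = x*cos(theta) + z*sin(theta)
= 4.2 * -0.5 + 5.4 * -0.866
= -6.7765


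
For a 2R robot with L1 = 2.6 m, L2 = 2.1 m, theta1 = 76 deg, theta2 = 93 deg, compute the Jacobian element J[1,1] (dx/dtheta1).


J[1,1] = -L1*sin(t1) - L2*sin(t1+t2)
= -2.6*sin(76) - 2.1*sin(169)
= -2.9235


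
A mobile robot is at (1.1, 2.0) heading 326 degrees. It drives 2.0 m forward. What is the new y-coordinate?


y_new = y0 + d*sin(theta)
= 2.0 + 2.0*sin(326)
= 2.0 + -1.1184
= 0.8816


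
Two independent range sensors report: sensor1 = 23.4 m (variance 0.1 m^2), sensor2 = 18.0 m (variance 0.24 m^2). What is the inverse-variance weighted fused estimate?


w1 = (1/var1) / (1/var1 + 1/var2)
   = 10.0 / (10.0 + 4.1667) = 0.7059
w2 = 1 - w1 = 0.2941
fused = w1*s1 + w2*s2 = 16.5176 + 5.2941
= 21.8118 m


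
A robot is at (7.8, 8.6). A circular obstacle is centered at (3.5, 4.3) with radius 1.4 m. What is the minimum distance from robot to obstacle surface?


center_dist = sqrt((7.8-3.5)^2 + (8.6-4.3)^2)
= sqrt(18.49 + 18.49)
= 6.0811
min_dist = center_dist - radius = 6.0811 - 1.4 = 4.6811 m


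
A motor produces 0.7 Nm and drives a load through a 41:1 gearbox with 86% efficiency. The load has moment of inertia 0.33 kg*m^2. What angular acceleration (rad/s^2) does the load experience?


tau_out = tau_motor * N * eta
= 0.7 * 41 * 0.86 = 24.682 Nm
alpha = tau_out / I = 24.682 / 0.33
= 74.7939 rad/s^2


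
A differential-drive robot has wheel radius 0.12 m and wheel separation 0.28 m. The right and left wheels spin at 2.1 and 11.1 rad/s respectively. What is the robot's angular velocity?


vR = r*wR = 0.12*2.1 = 0.252 m/s
vL = r*wL = 0.12*11.1 = 1.332 m/s
v = (vR+vL)/2 = 0.792 m/s
omega = (vR-vL)/L = -3.8571 rad/s
angular velocity = -3.8571 rad/s


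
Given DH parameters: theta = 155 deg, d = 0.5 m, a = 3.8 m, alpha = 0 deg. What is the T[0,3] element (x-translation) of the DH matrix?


T[0,3] = a * cos(theta)
= 3.8 * cos(155 deg)
= 3.8 * -0.9063
= -3.444


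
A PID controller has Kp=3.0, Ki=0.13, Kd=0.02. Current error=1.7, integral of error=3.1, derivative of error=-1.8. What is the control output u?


u = Kp*e + Ki*int(e) + Kd*de/dt
= 3.0*1.7 + 0.13*3.1 + 0.02*(-1.8)
= 5.1 + 0.403 + -0.036
= 5.467


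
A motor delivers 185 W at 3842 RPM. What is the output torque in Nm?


omega = 3842 * 2*pi/60 = 402.3333 rad/s
tau = P / omega = 185 / 402.3333
= 0.4598 Nm


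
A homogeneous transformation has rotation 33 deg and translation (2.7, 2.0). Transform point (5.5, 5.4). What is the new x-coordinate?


x' = cos(theta)*px - sin(theta)*py + tx
= 0.8387*5.5 - 0.5446*5.4 + 2.7
= 4.3716


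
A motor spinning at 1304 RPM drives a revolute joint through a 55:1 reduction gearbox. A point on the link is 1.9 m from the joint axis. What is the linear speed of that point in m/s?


omega_motor = 1304 * 2*pi/60 = 136.5546 rad/s
omega_joint = omega_motor / 55 = 2.4828 rad/s
v = omega_joint * r = 2.4828 * 1.9
= 4.7173 m/s


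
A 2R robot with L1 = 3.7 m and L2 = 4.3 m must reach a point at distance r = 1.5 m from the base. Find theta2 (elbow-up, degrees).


cos(theta2) = (r^2 - L1^2 - L2^2) / (2*L1*L2)
cos(theta2) = (2.25 - 13.69 - 18.49) / 31.82
cos(theta2) = -0.940603
theta2 = 160.1531 degrees


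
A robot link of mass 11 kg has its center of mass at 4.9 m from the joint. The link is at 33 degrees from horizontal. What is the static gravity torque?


tau = m*g*L*cos(angle)
= 11 * 9.81 * 4.9 * cos(33 deg)
= 11 * 9.81 * 4.9 * 0.8387
= 443.4546 Nm


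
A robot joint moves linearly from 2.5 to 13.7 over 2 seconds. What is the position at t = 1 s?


s = t/T = 1/2 = 0.5
p(t) = p0 + (pf-p0)*s
= 2.5 + (13.7 - 2.5) * 0.5
= 8.1


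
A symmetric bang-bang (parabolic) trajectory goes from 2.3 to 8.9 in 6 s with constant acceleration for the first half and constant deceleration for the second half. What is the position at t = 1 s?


Symmetric rest-to-rest: each phase covers (pf-p0)/2 in time T/2. 0.5*a*(T/2)^2 = (pf-p0)/2 => a = 4*(pf-p0)/T^2
a = 4*(8.9-2.3)/6^2 = 0.7333
t = 1 is in the acceleration phase (t <= T/2).
p = p0 + 0.5*a*t^2 = 2.3 + 0.5*0.7333*1^2
= 2.6667


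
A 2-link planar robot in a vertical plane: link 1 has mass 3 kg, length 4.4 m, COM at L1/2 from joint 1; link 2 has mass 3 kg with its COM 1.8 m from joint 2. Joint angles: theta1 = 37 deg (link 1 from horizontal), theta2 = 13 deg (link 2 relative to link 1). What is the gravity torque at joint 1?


Horizontal distance from joint 1 to link-1 COM:
  x_c1 = (L1/2)*cos(t1) = 2.2 * 0.7986 = 1.757 m
Horizontal distance from joint 1 to link-2 COM:
  x_c2 = L1*cos(t1) + Lc2*cos(t1+t2)
       = 4.4*0.7986 + 1.8*0.6428 = 4.671 m
tau1 = m1*g*x_c1 + m2*g*x_c2
     = 3*9.81*1.757 + 3*9.81*4.671
     = 51.7085 + 137.4679
     = 189.1764 Nm


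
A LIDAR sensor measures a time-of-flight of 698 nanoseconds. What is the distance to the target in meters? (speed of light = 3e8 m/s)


tof = 698 ns = 6.98e-07 s
dist = c * tof / 2
= 3e8 * 6.98e-07 / 2
= 104.7 m


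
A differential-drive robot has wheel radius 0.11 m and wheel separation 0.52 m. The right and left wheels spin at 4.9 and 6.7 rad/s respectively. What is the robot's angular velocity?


vR = r*wR = 0.11*4.9 = 0.539 m/s
vL = r*wL = 0.11*6.7 = 0.737 m/s
v = (vR+vL)/2 = 0.638 m/s
omega = (vR-vL)/L = -0.3808 rad/s
angular velocity = -0.3808 rad/s


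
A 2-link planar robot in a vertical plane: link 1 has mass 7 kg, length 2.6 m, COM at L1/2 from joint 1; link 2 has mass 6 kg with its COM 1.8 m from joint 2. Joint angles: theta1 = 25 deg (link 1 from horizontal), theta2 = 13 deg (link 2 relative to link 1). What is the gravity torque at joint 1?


Horizontal distance from joint 1 to link-1 COM:
  x_c1 = (L1/2)*cos(t1) = 1.3 * 0.9063 = 1.1782 m
Horizontal distance from joint 1 to link-2 COM:
  x_c2 = L1*cos(t1) + Lc2*cos(t1+t2)
       = 2.6*0.9063 + 1.8*0.788 = 3.7748 m
tau1 = m1*g*x_c1 + m2*g*x_c2
     = 7*9.81*1.1782 + 6*9.81*3.7748
     = 80.907 + 222.1859
     = 303.0929 Nm


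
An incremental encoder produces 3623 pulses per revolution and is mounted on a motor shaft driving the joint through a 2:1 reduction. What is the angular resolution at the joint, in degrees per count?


counts per rev = 3623
effective counts at joint = 3623 * 2 = 7246
resolution = 360 / 7246
= 0.0497 deg/count


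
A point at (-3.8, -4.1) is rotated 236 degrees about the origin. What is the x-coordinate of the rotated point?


x' = x*cos(theta) - y*sin(theta)
cos(236 deg) = -0.5592, sin(236 deg) = -0.829
x' = -3.8 * -0.5592 - -4.1 * -0.829
= 2.1249 - 3.3991
= -1.2741


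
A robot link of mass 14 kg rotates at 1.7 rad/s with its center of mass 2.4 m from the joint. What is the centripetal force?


F = m * omega^2 * r
= 14 * 1.7^2 * 2.4
= 14 * 2.89 * 2.4
= 97.104 N


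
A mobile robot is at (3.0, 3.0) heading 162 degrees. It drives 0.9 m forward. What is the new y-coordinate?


y_new = y0 + d*sin(theta)
= 3.0 + 0.9*sin(162)
= 3.0 + 0.2781
= 3.2781


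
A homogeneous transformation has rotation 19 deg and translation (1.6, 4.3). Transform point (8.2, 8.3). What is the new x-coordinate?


x' = cos(theta)*px - sin(theta)*py + tx
= 0.9455*8.2 - 0.3256*8.3 + 1.6
= 6.651


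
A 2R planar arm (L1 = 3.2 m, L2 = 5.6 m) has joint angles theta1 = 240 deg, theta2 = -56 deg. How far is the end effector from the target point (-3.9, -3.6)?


End effector via forward kinematics:
x = L1*cos(t1) + L2*cos(t1+t2) = -7.1864
y = L1*sin(t1) + L2*sin(t1+t2) = -3.1619
Distance to target:
d = sqrt((-3.9 - -7.1864)^2 + (-3.6 - -3.1619)^2)
= sqrt(10.8002 + 0.1919)
= 3.3154 m


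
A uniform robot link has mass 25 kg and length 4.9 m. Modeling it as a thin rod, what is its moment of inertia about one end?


I = (1/3) * m * L^2
= (1/3) * 25 * 4.9^2
= 0.333333 * 25 * 24.01
= 200.0833 kg*m^2


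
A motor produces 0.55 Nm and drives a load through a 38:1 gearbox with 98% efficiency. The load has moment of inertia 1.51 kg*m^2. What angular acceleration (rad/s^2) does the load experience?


tau_out = tau_motor * N * eta
= 0.55 * 38 * 0.98 = 20.482 Nm
alpha = tau_out / I = 20.482 / 1.51
= 13.5642 rad/s^2


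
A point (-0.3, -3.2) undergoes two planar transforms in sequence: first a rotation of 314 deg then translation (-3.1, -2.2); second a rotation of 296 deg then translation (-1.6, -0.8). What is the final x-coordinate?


After transform 1:
x1 = cos(314)*-0.3 - sin(314)*-3.2 + -3.1 = -5.6103
y1 = sin(314)*-0.3 + cos(314)*-3.2 + -2.2 = -4.2071
After transform 2:
x2 = cos(296)*-5.6103 - sin(296)*-4.2071 + -1.6
= -7.8407


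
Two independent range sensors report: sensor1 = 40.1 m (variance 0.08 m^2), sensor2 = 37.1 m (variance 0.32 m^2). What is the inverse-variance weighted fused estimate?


w1 = (1/var1) / (1/var1 + 1/var2)
   = 12.5 / (12.5 + 3.125) = 0.8
w2 = 1 - w1 = 0.2
fused = w1*s1 + w2*s2 = 32.08 + 7.42
= 39.5 m


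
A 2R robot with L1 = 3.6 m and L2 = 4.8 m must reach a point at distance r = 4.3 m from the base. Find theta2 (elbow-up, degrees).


cos(theta2) = (r^2 - L1^2 - L2^2) / (2*L1*L2)
cos(theta2) = (18.49 - 12.96 - 23.04) / 34.56
cos(theta2) = -0.506655
theta2 = 120.4413 degrees


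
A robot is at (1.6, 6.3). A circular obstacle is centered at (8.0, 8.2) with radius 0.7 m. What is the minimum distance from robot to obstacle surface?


center_dist = sqrt((1.6-8.0)^2 + (6.3-8.2)^2)
= sqrt(40.96 + 3.61)
= 6.6761
min_dist = center_dist - radius = 6.6761 - 0.7 = 5.9761 m


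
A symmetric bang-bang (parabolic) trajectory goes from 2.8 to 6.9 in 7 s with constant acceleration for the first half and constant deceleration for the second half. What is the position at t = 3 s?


Symmetric rest-to-rest: each phase covers (pf-p0)/2 in time T/2. 0.5*a*(T/2)^2 = (pf-p0)/2 => a = 4*(pf-p0)/T^2
a = 4*(6.9-2.8)/7^2 = 0.3347
t = 3 is in the acceleration phase (t <= T/2).
p = p0 + 0.5*a*t^2 = 2.8 + 0.5*0.3347*3^2
= 4.3061


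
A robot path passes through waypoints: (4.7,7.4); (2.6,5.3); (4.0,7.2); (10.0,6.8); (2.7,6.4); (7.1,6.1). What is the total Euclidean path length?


Segment lengths:
  seg1 = sqrt((-2.1)^2 + (-2.1)^2) = 2.9698
  seg2 = sqrt((1.4)^2 + (1.9)^2) = 2.3601
  seg3 = sqrt((6.0)^2 + (-0.4)^2) = 6.0133
  seg4 = sqrt((-7.3)^2 + (-0.4)^2) = 7.311
  seg5 = sqrt((4.4)^2 + (-0.3)^2) = 4.4102
Total = 23.0644


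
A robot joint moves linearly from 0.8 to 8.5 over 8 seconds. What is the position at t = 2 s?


s = t/T = 2/8 = 0.25
p(t) = p0 + (pf-p0)*s
= 0.8 + (8.5 - 0.8) * 0.25
= 2.725


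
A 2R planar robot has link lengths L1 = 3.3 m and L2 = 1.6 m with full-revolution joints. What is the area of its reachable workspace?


r_max = L1 + L2 = 4.9 m
r_min = |L1 - L2| = 1.7 m
Area = pi*(r_max^2 - r_min^2)
= pi*(24.01 - 2.89)
= pi * 21.12
= 66.3504 m^2


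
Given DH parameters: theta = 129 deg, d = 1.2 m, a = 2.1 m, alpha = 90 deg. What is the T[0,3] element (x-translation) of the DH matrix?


T[0,3] = a * cos(theta)
= 2.1 * cos(129 deg)
= 2.1 * -0.6293
= -1.3216


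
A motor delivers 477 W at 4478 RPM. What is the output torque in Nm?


omega = 4478 * 2*pi/60 = 468.9351 rad/s
tau = P / omega = 477 / 468.9351
= 1.0172 Nm


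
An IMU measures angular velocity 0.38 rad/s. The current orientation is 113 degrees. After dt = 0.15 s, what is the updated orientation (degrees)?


delta_theta = w * dt = 0.38 * 0.15 = 0.057 rad
= 3.2659 deg
theta_new = 113 + 3.2659 = 116.2659 deg


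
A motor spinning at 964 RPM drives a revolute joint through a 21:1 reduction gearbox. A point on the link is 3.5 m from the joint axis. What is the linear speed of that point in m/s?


omega_motor = 964 * 2*pi/60 = 100.9498 rad/s
omega_joint = omega_motor / 21 = 4.8071 rad/s
v = omega_joint * r = 4.8071 * 3.5
= 16.825 m/s


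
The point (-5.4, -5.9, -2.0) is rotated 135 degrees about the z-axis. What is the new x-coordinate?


Rotation about z-axis: x' = x*cos(theta) - y*sin(theta)
= -5.4 * -0.7071 - -5.9 * 0.7071
= 7.9903


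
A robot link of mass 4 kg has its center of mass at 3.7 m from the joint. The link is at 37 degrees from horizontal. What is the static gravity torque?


tau = m*g*L*cos(angle)
= 4 * 9.81 * 3.7 * cos(37 deg)
= 4 * 9.81 * 3.7 * 0.7986
= 115.9523 Nm


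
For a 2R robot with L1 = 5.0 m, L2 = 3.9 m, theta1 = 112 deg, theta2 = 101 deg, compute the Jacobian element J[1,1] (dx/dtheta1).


J[1,1] = -L1*sin(t1) - L2*sin(t1+t2)
= -5.0*sin(112) - 3.9*sin(213)
= -2.5118


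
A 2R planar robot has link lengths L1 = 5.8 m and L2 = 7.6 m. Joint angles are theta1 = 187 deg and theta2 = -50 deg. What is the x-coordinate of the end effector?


Convert angles to radians: theta1 = 3.2638, theta2 = -0.8727
x = L1*cos(theta1) + L2*cos(theta1+theta2)
x = -5.7568 + -5.5583
x = -11.3151


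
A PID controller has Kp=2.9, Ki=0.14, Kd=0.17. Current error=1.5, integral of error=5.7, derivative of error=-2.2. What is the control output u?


u = Kp*e + Ki*int(e) + Kd*de/dt
= 2.9*1.5 + 0.14*5.7 + 0.17*(-2.2)
= 4.35 + 0.798 + -0.374
= 4.774


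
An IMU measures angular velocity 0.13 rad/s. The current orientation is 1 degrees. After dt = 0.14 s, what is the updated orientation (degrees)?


delta_theta = w * dt = 0.13 * 0.14 = 0.0182 rad
= 1.0428 deg
theta_new = 1 + 1.0428 = 2.0428 deg


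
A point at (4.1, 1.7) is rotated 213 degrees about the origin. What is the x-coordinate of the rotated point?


x' = x*cos(theta) - y*sin(theta)
cos(213 deg) = -0.8387, sin(213 deg) = -0.5446
x' = 4.1 * -0.8387 - 1.7 * -0.5446
= -3.4385 - -0.9259
= -2.5127


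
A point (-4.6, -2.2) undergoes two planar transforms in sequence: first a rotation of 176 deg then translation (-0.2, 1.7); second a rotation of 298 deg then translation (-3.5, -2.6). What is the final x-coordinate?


After transform 1:
x1 = cos(176)*-4.6 - sin(176)*-2.2 + -0.2 = 4.5423
y1 = sin(176)*-4.6 + cos(176)*-2.2 + 1.7 = 3.5738
After transform 2:
x2 = cos(298)*4.5423 - sin(298)*3.5738 + -3.5
= 1.7879


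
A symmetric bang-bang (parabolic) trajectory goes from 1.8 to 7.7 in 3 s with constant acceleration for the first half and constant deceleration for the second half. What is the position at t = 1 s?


Symmetric rest-to-rest: each phase covers (pf-p0)/2 in time T/2. 0.5*a*(T/2)^2 = (pf-p0)/2 => a = 4*(pf-p0)/T^2
a = 4*(7.7-1.8)/3^2 = 2.6222
t = 1 is in the acceleration phase (t <= T/2).
p = p0 + 0.5*a*t^2 = 1.8 + 0.5*2.6222*1^2
= 3.1111


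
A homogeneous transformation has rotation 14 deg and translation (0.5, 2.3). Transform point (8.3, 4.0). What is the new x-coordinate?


x' = cos(theta)*px - sin(theta)*py + tx
= 0.9703*8.3 - 0.2419*4.0 + 0.5
= 7.5858


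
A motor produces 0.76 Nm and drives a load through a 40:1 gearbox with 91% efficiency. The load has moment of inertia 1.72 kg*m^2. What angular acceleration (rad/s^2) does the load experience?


tau_out = tau_motor * N * eta
= 0.76 * 40 * 0.91 = 27.664 Nm
alpha = tau_out / I = 27.664 / 1.72
= 16.0837 rad/s^2


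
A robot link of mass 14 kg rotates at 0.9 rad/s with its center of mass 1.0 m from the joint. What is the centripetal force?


F = m * omega^2 * r
= 14 * 0.9^2 * 1.0
= 14 * 0.81 * 1.0
= 11.34 N


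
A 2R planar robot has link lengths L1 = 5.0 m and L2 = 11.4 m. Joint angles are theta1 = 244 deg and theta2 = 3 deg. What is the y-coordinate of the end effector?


Convert angles to radians: theta1 = 4.2586, theta2 = 0.0524
y = L1*sin(theta1) + L2*sin(theta1+theta2)
y = -4.494 + -10.4938
y = -14.9877


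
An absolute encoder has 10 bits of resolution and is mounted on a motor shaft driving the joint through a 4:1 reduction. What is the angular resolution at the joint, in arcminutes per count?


counts = 2^10 = 1024
effective counts at joint = 1024 * 4 = 4096
resolution = 360*60 / 4096
= 5.2734 arcmin/count


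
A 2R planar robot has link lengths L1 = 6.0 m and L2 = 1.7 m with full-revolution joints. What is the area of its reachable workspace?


r_max = L1 + L2 = 7.7 m
r_min = |L1 - L2| = 4.3 m
Area = pi*(r_max^2 - r_min^2)
= pi*(59.29 - 18.49)
= pi * 40.8
= 128.177 m^2


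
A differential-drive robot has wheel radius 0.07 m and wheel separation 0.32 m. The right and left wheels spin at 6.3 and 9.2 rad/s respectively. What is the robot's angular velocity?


vR = r*wR = 0.07*6.3 = 0.441 m/s
vL = r*wL = 0.07*9.2 = 0.644 m/s
v = (vR+vL)/2 = 0.5425 m/s
omega = (vR-vL)/L = -0.6344 rad/s
angular velocity = -0.6344 rad/s


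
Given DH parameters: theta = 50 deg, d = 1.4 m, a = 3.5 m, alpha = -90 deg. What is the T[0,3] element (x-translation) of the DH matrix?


T[0,3] = a * cos(theta)
= 3.5 * cos(50 deg)
= 3.5 * 0.6428
= 2.2498


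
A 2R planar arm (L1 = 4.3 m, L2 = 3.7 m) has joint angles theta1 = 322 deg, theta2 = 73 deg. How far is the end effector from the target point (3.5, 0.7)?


End effector via forward kinematics:
x = L1*cos(t1) + L2*cos(t1+t2) = 6.4193
y = L1*sin(t1) + L2*sin(t1+t2) = -0.5251
Distance to target:
d = sqrt((3.5 - 6.4193)^2 + (0.7 - -0.5251)^2)
= sqrt(8.5224 + 1.5009)
= 3.166 m


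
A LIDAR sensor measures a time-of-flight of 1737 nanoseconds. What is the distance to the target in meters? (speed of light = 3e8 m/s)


tof = 1737 ns = 1.737e-06 s
dist = c * tof / 2
= 3e8 * 1.737e-06 / 2
= 260.55 m


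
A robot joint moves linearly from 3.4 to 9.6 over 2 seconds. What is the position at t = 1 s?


s = t/T = 1/2 = 0.5
p(t) = p0 + (pf-p0)*s
= 3.4 + (9.6 - 3.4) * 0.5
= 6.5


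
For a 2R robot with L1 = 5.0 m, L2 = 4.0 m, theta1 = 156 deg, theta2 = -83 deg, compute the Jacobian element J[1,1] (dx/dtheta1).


J[1,1] = -L1*sin(t1) - L2*sin(t1+t2)
= -5.0*sin(156) - 4.0*sin(73)
= -5.8589


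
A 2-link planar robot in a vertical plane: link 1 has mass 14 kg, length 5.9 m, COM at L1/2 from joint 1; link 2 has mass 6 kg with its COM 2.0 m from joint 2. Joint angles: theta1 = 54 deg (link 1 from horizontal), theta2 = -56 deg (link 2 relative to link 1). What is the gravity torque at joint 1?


Horizontal distance from joint 1 to link-1 COM:
  x_c1 = (L1/2)*cos(t1) = 2.95 * 0.5878 = 1.734 m
Horizontal distance from joint 1 to link-2 COM:
  x_c2 = L1*cos(t1) + Lc2*cos(t1+t2)
       = 5.9*0.5878 + 2.0*0.9994 = 5.4667 m
tau1 = m1*g*x_c1 + m2*g*x_c2
     = 14*9.81*1.734 + 6*9.81*5.4667
     = 238.143 + 321.7708
     = 559.9138 Nm


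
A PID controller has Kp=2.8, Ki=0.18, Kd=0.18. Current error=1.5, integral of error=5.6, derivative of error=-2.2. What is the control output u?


u = Kp*e + Ki*int(e) + Kd*de/dt
= 2.8*1.5 + 0.18*5.6 + 0.18*(-2.2)
= 4.2 + 1.008 + -0.396
= 4.812


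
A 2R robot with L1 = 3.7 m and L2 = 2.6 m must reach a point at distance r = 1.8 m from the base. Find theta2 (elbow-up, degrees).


cos(theta2) = (r^2 - L1^2 - L2^2) / (2*L1*L2)
cos(theta2) = (3.24 - 13.69 - 6.76) / 19.24
cos(theta2) = -0.894491
theta2 = 153.4431 degrees


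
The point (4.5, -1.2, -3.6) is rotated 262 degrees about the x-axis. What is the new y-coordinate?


Rotation about x-axis: y' = y*cos(theta) - z*sin(theta)
= -1.2 * -0.1392 - -3.6 * -0.9903
= -3.398


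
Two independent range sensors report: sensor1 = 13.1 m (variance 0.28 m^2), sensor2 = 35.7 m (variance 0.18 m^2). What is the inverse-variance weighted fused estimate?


w1 = (1/var1) / (1/var1 + 1/var2)
   = 3.5714 / (3.5714 + 5.5556) = 0.3913
w2 = 1 - w1 = 0.6087
fused = w1*s1 + w2*s2 = 5.1261 + 21.7304
= 26.8565 m


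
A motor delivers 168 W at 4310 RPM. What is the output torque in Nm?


omega = 4310 * 2*pi/60 = 451.3421 rad/s
tau = P / omega = 168 / 451.3421
= 0.3722 Nm


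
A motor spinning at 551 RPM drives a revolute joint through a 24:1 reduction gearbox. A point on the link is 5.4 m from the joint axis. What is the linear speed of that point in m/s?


omega_motor = 551 * 2*pi/60 = 57.7006 rad/s
omega_joint = omega_motor / 24 = 2.4042 rad/s
v = omega_joint * r = 2.4042 * 5.4
= 12.9826 m/s


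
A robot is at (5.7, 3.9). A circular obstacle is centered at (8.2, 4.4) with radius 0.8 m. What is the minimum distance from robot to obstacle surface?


center_dist = sqrt((5.7-8.2)^2 + (3.9-4.4)^2)
= sqrt(6.25 + 0.25)
= 2.5495
min_dist = center_dist - radius = 2.5495 - 0.8 = 1.7495 m


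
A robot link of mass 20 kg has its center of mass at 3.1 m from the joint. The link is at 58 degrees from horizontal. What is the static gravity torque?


tau = m*g*L*cos(angle)
= 20 * 9.81 * 3.1 * cos(58 deg)
= 20 * 9.81 * 3.1 * 0.5299
= 322.3075 Nm


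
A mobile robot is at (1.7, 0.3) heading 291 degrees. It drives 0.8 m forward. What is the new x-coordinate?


x_new = x0 + d*cos(theta)
= 1.7 + 0.8*cos(291)
= 1.7 + 0.2867
= 1.9867


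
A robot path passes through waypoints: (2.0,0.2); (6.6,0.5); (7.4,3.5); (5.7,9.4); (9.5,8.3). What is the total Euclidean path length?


Segment lengths:
  seg1 = sqrt((4.6)^2 + (0.3)^2) = 4.6098
  seg2 = sqrt((0.8)^2 + (3.0)^2) = 3.1048
  seg3 = sqrt((-1.7)^2 + (5.9)^2) = 6.14
  seg4 = sqrt((3.8)^2 + (-1.1)^2) = 3.956
Total = 17.8106
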